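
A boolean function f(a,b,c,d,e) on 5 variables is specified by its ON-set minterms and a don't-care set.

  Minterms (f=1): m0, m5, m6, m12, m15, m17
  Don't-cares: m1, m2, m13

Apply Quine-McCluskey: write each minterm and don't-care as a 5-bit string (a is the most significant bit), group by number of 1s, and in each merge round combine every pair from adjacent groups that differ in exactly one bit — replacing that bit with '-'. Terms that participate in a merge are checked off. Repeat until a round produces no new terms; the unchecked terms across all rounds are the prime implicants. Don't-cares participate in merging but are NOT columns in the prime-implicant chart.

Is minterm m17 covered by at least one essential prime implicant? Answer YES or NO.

Round 0: 00000✓ 00001✓ 00010✓ 00101✓ 00110✓ 01100✓ 01101✓ 01111✓ 10001✓
Round 1: -0001 0-101 00-01 00-10 000-0 0000- 011-1 0110-
PIs = {-0001, 0-101, 00-01, 00-10, 000-0, 0000-, 011-1, 0110-}
Coverage chart:
  m0: 000-0,0000-
  m5: 0-101,00-01
  m6: 00-10 ←essential
  m12: 0110- ←essential
  m15: 011-1 ←essential
  m17: -0001 ←essential
Essential: -0001, 00-10, 011-1, 0110-

YES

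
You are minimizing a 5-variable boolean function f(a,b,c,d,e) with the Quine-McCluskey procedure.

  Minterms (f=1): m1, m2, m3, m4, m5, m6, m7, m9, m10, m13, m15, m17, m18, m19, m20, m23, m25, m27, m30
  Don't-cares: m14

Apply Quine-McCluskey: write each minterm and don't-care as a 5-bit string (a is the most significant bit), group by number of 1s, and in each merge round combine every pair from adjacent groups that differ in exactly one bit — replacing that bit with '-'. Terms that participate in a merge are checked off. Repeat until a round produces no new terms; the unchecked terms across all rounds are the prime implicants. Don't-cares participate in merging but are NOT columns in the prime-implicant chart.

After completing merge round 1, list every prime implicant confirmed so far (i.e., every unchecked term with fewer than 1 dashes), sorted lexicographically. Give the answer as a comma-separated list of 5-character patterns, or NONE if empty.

NONE

size-2^0 implicants → 00001(✓)  00010(✓)  00011(✓)  00100(✓)  00101(✓)  00110(✓)  00111(✓)  01001(✓)  01010(✓)  01101(✓)  01110(✓)  01111(✓)  10001(✓)  10010(✓)  10011(✓)  10100(✓)  10111(✓)  11001(✓)  11011(✓)  11110(✓)
size-2^1 implicants → -0001(✓)  -0010(✓)  -0011(✓)  -0100  -0111(✓)  -1001(✓)  -1110  0-001(✓)  0-010(✓)  0-101(✓)  0-110(✓)  0-111(✓)  00-01(✓)  00-10(✓)  00-11(✓)  000-1(✓)  0001-(✓)  001-0(✓)  001-1(✓)  0010-(✓)  0011-(✓)  01-01(✓)  01-10(✓)  011-1(✓)  0111-(✓)  1-001(✓)  1-011(✓)  10-11(✓)  100-1(✓)  1001-(✓)  110-1(✓)
size-2^2 implicants → --001  -0-11  -00-1  -001-  0--01  0--10  0-1-1  0-11-  00--1  00-1-  001--  1-0-1
Unchecked terms (primes): --001, -0-11, -00-1, -001-, -0100, -1110, 0--01, 0--10, 0-1-1, 0-11-, 00--1, 00-1-, 001--, 1-0-1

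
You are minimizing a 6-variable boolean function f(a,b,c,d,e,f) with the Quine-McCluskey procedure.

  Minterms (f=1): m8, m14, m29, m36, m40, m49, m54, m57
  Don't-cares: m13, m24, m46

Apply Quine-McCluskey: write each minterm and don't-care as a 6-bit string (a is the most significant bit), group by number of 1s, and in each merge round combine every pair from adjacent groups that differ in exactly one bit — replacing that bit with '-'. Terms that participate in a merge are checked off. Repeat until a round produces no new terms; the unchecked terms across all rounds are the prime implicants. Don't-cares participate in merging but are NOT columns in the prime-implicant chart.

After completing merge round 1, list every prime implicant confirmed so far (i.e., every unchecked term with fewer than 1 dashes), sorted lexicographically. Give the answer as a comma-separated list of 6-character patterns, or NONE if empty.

size-2^0 implicants → 001000(✓)  001101(✓)  001110(✓)  011000(✓)  011101(✓)  100100  101000(✓)  101110(✓)  110001(✓)  110110  111001(✓)
size-2^1 implicants → -01000  -01110  0-1000  0-1101  11-001
Unchecked terms (primes): -01000, -01110, 0-1000, 0-1101, 100100, 11-001, 110110

100100, 110110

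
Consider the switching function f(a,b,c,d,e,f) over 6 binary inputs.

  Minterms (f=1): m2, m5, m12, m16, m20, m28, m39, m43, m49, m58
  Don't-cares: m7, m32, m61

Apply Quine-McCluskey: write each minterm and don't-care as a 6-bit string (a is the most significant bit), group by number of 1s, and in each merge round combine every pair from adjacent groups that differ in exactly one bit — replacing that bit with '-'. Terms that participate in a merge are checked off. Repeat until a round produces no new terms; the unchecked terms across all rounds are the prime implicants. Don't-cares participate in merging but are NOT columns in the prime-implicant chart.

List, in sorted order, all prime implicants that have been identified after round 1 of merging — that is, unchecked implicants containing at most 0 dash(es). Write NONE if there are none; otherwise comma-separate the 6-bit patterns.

000010, 100000, 101011, 110001, 111010, 111101

[col 0] 000010, 000101*, 000111*, 001100*, 010000*, 010100*, 011100*, 100000, 100111*, 101011, 110001, 111010, 111101
[col 1] -00111, 0-1100, 0001-1, 01-100, 010-00
Prime implicants: -00111, 0-1100, 000010, 0001-1, 01-100, 010-00, 100000, 101011, 110001, 111010, 111101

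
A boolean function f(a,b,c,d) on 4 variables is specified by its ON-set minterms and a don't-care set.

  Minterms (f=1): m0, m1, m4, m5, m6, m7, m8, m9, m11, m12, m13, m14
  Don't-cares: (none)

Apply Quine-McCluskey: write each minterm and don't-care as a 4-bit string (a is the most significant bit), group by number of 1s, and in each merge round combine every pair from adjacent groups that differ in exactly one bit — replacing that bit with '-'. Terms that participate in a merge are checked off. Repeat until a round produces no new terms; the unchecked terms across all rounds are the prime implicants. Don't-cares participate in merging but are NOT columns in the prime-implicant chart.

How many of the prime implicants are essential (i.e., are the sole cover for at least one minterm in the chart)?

size-2^0 implicants → 0000(✓)  0001(✓)  0100(✓)  0101(✓)  0110(✓)  0111(✓)  1000(✓)  1001(✓)  1011(✓)  1100(✓)  1101(✓)  1110(✓)
size-2^1 implicants → -000(✓)  -001(✓)  -100(✓)  -101(✓)  -110(✓)  0-00(✓)  0-01(✓)  000-(✓)  01-0(✓)  01-1(✓)  010-(✓)  011-(✓)  1-00(✓)  1-01(✓)  10-1  100-(✓)  11-0(✓)  110-(✓)
size-2^2 implicants → --00(✓)  --01(✓)  -00-(✓)  -1-0  -10-(✓)  0-0-(✓)  01--  1-0-(✓)
size-2^3 implicants → --0-
Unchecked terms (primes): --0-, -1-0, 01--, 10-1
Minterm coverage:
  m0 ⊆ --0- [E]
  m1 ⊆ --0- [E]
  m4 ⊆ --0-,-1-0,01--
  m5 ⊆ --0-,01--
  m6 ⊆ -1-0,01--
  m7 ⊆ 01-- [E]
  m8 ⊆ --0- [E]
  m9 ⊆ --0-,10-1
  m11 ⊆ 10-1 [E]
  m12 ⊆ --0-,-1-0
  m13 ⊆ --0- [E]
  m14 ⊆ -1-0 [E]
E = {--0-, -1-0, 01--, 10-1}

4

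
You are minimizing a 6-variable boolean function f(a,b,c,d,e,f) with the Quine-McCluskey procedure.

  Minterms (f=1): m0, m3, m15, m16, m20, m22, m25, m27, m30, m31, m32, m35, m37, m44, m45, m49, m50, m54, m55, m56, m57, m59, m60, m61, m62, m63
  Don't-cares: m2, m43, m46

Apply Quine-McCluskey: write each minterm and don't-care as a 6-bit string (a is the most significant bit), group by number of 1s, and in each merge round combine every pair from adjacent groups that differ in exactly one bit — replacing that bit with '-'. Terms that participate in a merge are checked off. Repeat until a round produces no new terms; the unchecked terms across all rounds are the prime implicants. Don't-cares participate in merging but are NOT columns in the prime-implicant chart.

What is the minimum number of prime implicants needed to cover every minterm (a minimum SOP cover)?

12

size-2^0 implicants → 000000(✓)  000010(✓)  000011(✓)  001111(✓)  010000(✓)  010100(✓)  010110(✓)  011001(✓)  011011(✓)  011110(✓)  011111(✓)  100000(✓)  100011(✓)  100101(✓)  101011(✓)  101100(✓)  101101(✓)  101110(✓)  110001(✓)  110010(✓)  110110(✓)  110111(✓)  111000(✓)  111001(✓)  111011(✓)  111100(✓)  111101(✓)  111110(✓)  111111(✓)
size-2^1 implicants → -00000  -00011  -10110(✓)  -11001(✓)  -11011(✓)  -11110(✓)  -11111(✓)  0-0000  0-1111  0000-0  00001-  01-110(✓)  010-00  0101-0  011-11(✓)  0110-1(✓)  01111-(✓)  1-1011  1-1100(✓)  1-1101(✓)  1-1110(✓)  10-011  10-101  1011-0(✓)  10110-(✓)  11-001  11-110(✓)  11-111(✓)  110-10  11011-(✓)  111-00(✓)  111-01(✓)  111-11(✓)  1110-1(✓)  11100-(✓)  1111-0(✓)  1111-1(✓)  11110-(✓)  11111-(✓)
size-2^2 implicants → -1-110  -11-11  -110-1  -1111-  1-11-0  1-110-  11-11-  111--1  111-0-  1111--
Unchecked terms (primes): -00000, -00011, -1-110, -11-11, -110-1, -1111-, 0-0000, 0-1111, 0000-0, 00001-, 010-00, 0101-0, 1-1011, 1-11-0, 1-110-, 10-011, 10-101, 11-001, 11-11-, 110-10, 111--1, 111-0-, 1111--
Minterm coverage:
  m0 ⊆ -00000,0-0000,0000-0
  m3 ⊆ -00011,00001-
  m15 ⊆ 0-1111 [E]
  m16 ⊆ 0-0000,010-00
  m20 ⊆ 010-00,0101-0
  m22 ⊆ -1-110,0101-0
  m25 ⊆ -110-1 [E]
  m27 ⊆ -11-11,-110-1
  m30 ⊆ -1-110,-1111-
  m31 ⊆ -11-11,-1111-,0-1111
  m32 ⊆ -00000 [E]
  m35 ⊆ -00011,10-011
  m37 ⊆ 10-101 [E]
  m44 ⊆ 1-11-0,1-110-
  m45 ⊆ 1-110-,10-101
  m49 ⊆ 11-001 [E]
  m50 ⊆ 110-10 [E]
  m54 ⊆ -1-110,11-11-,110-10
  m55 ⊆ 11-11- [E]
  m56 ⊆ 111-0- [E]
  m57 ⊆ -110-1,11-001,111--1,111-0-
  m59 ⊆ -11-11,-110-1,1-1011,111--1
  m60 ⊆ 1-11-0,1-110-,111-0-,1111--
  m61 ⊆ 1-110-,111--1,111-0-,1111--
  m62 ⊆ -1-110,-1111-,1-11-0,11-11-,1111--
  m63 ⊆ -11-11,-1111-,11-11-,111--1,1111--
E = {-00000, -110-1, 0-1111, 10-101, 11-001, 11-11-, 110-10, 111-0-}
Petrick residual → -00011, -1-110, 010-00, 1-11-0
Cover = b'c'd'e'f' + b'c'd'ef + bdef' + bcd'f + a'cdef + a'bc'e'f' + acdf' + ab'de'f + abd'e'f + abde + abc'ef' + abce'  |cover|=12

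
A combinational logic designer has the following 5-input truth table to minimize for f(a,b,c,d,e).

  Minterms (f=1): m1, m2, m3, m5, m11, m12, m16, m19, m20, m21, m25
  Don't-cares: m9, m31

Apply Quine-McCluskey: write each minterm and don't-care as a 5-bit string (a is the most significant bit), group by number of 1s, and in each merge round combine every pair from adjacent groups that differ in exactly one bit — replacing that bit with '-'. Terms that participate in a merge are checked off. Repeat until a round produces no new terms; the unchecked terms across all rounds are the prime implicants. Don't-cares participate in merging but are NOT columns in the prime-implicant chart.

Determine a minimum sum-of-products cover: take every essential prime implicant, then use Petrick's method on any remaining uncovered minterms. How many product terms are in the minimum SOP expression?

7

size-2^0 implicants → 00001(✓)  00010(✓)  00011(✓)  00101(✓)  01001(✓)  01011(✓)  01100  10000(✓)  10011(✓)  10100(✓)  10101(✓)  11001(✓)  11111
size-2^1 implicants → -0011  -0101  -1001  0-001(✓)  0-011(✓)  00-01  000-1(✓)  0001-  010-1(✓)  10-00  1010-
size-2^2 implicants → 0-0-1
Unchecked terms (primes): -0011, -0101, -1001, 0-0-1, 00-01, 0001-, 01100, 10-00, 1010-, 11111
Minterm coverage:
  m1 ⊆ 0-0-1,00-01
  m2 ⊆ 0001- [E]
  m3 ⊆ -0011,0-0-1,0001-
  m5 ⊆ -0101,00-01
  m11 ⊆ 0-0-1 [E]
  m12 ⊆ 01100 [E]
  m16 ⊆ 10-00 [E]
  m19 ⊆ -0011 [E]
  m20 ⊆ 10-00,1010-
  m21 ⊆ -0101,1010-
  m25 ⊆ -1001 [E]
E = {-0011, -1001, 0-0-1, 0001-, 01100, 10-00}
Petrick residual → -0101
Cover = b'c'de + b'cd'e + bc'd'e + a'c'e + a'b'c'd + a'bcd'e' + ab'd'e'  |cover|=7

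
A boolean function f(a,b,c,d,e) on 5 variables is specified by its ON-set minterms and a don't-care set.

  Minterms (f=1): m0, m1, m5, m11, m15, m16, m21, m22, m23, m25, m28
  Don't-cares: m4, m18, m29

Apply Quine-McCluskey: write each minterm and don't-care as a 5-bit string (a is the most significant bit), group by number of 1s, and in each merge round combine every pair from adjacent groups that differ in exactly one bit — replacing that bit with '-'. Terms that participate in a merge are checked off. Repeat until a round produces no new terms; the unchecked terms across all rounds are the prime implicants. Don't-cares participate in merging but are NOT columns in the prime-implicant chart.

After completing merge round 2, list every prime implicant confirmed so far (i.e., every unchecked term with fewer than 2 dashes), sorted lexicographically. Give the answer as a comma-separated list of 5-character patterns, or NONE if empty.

[col 0] 00000*, 00001*, 00100*, 00101*, 01011*, 01111*, 10000*, 10010*, 10101*, 10110*, 10111*, 11001*, 11100*, 11101*
[col 1] -0000, -0101, 00-00*, 00-01*, 0000-*, 0010-*, 01-11, 1-101, 10-10, 100-0, 101-1, 1011-, 11-01, 1110-
[col 2] 00-0-
Prime implicants: -0000, -0101, 00-0-, 01-11, 1-101, 10-10, 100-0, 101-1, 1011-, 11-01, 1110-

-0000, -0101, 01-11, 1-101, 10-10, 100-0, 101-1, 1011-, 11-01, 1110-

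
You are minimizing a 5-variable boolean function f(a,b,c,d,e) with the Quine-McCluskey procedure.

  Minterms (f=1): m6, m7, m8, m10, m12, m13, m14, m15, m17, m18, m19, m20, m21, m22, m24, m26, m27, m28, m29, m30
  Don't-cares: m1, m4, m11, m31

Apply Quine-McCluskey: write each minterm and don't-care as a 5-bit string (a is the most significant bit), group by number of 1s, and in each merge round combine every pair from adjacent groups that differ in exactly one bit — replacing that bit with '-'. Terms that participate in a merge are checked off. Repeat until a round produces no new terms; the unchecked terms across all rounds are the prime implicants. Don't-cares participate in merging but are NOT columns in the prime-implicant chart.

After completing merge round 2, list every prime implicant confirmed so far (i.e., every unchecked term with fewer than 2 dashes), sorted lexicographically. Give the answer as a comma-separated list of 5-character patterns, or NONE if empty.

-0001, 10-01, 100-1

Round 0: 00001✓ 00100✓ 00110✓ 00111✓ 01000✓ 01010✓ 01011✓ 01100✓ 01101✓ 01110✓ 01111✓ 10001✓ 10010✓ 10011✓ 10100✓ 10101✓ 10110✓ 11000✓ 11010✓ 11011✓ 11100✓ 11101✓ 11110✓ 11111✓
Round 1: -0001 -0100✓ -0110✓ -1000✓ -1010✓ -1011✓ -1100✓ -1101✓ -1110✓ -1111✓ 0-100✓ 0-110✓ 0-111✓ 001-0✓ 0011-✓ 01-00✓ 01-10✓ 01-11✓ 010-0✓ 0101-✓ 011-0✓ 011-1✓ 0110-✓ 0111-✓ 1-010✓ 1-011✓ 1-100✓ 1-101✓ 1-110✓ 10-01 10-10✓ 100-1 1001-✓ 101-0✓ 1010-✓ 11-00✓ 11-10✓ 11-11✓ 110-0✓ 1101-✓ 111-0✓ 111-1✓ 1110-✓ 1111-✓
Round 2: --100✓ --110✓ -01-0✓ -1-00✓ -1-10✓ -1-11✓ -10-0✓ -101-✓ -11-0✓ -11-1✓ -110-✓ -111-✓ 0-1-0✓ 0-11- 01--0✓ 01-1-✓ 011--✓ 1--10 1-01- 1-1-0✓ 1-10- 11--0✓ 11-1-✓ 111--✓
Round 3: --1-0 -1--0 -1-1- -11--
PIs = {--1-0, -0001, -1--0, -1-1-, -11--, 0-11-, 1--10, 1-01-, 1-10-, 10-01, 100-1}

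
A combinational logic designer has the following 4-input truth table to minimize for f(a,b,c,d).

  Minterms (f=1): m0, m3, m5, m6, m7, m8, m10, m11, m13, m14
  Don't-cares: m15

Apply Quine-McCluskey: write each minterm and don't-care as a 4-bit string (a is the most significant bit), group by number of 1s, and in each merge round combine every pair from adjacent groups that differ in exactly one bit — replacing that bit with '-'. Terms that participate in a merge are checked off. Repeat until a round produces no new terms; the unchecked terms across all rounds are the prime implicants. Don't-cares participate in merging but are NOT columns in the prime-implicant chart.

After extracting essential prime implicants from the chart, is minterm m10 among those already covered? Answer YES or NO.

[col 0] 0000*, 0011*, 0101*, 0110*, 0111*, 1000*, 1010*, 1011*, 1101*, 1110*, 1111*
[col 1] -000, -011*, -101*, -110*, -111*, 0-11*, 01-1*, 011-*, 1-10*, 1-11*, 10-0, 101-*, 11-1*, 111-*
[col 2] --11, -1-1, -11-, 1-1-
Prime implicants: --11, -000, -1-1, -11-, 1-1-, 10-0
PI chart (minterm → PIs covering it):
  0 | -000  (sole → essential)
  3 | --11  (sole → essential)
  5 | -1-1  (sole → essential)
  6 | -11-  (sole → essential)
  7 | --11,-1-1,-11-
  8 | -000,10-0
  10 | 1-1-,10-0
  11 | --11,1-1-
  13 | -1-1  (sole → essential)
  14 | -11-,1-1-
Essential prime implicants: --11, -000, -1-1, -11-

NO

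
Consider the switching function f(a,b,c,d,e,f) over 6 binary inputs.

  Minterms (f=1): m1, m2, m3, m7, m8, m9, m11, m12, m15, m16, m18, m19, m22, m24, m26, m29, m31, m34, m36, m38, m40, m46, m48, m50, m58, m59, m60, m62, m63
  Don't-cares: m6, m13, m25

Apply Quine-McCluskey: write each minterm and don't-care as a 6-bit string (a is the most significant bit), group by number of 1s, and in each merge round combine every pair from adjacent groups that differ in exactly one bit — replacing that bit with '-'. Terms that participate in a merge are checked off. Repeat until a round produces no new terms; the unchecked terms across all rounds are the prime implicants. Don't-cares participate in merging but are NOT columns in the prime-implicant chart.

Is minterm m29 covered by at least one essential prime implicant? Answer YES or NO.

Round 0: 000001✓ 000010✓ 000011✓ 000110✓ 000111✓ 001000✓ 001001✓ 001011✓ 001100✓ 001101✓ 001111✓ 010000✓ 010010✓ 010011✓ 010110✓ 011000✓ 011001✓ 011010✓ 011101✓ 011111✓ 100010✓ 100100✓ 100110✓ 101000✓ 101110✓ 110000✓ 110010✓ 111010✓ 111011✓ 111100✓ 111110✓ 111111✓
Round 1: -00010✓ -00110✓ -01000 -10000✓ -10010✓ -11010✓ -11111 0-0010✓ 0-0011✓ 0-0110✓ 0-1000✓ 0-1001✓ 0-1101✓ 0-1111✓ 00-001✓ 00-011✓ 00-111✓ 000-10✓ 000-11✓ 0000-1✓ 00001-✓ 00011-✓ 001-00✓ 001-01✓ 001-11✓ 0010-1✓ 00100-✓ 0011-1✓ 00110-✓ 01-000✓ 01-010✓ 010-10✓ 0100-0✓ 01001-✓ 011-01✓ 0110-0✓ 01100-✓ 0111-1✓ 1-0010✓ 1-1110 10-110 100-10✓ 1001-0 11-010✓ 1100-0✓ 111-10✓ 111-11✓ 11101-✓ 1111-0 11111-✓
Round 2: --0010 -00-10 -1-010 -100-0 0-0-10 0-001- 0-1-01 0-100- 0-11-1 00--11 00-0-1 000-1- 001--1 001-0- 01-0-0 111-1-
PIs = {--0010, -00-10, -01000, -1-010, -100-0, -11111, 0-0-10, 0-001-, 0-1-01, 0-100-, 0-11-1, 00--11, 00-0-1, 000-1-, 001--1, 001-0-, 01-0-0, 1-1110, 10-110, 1001-0, 111-1-, 1111-0}
Coverage chart:
  m1: 00-0-1 ←essential
  m2: --0010,-00-10,0-0-10,0-001-,000-1-
  m3: 0-001-,00--11,00-0-1,000-1-
  m7: 00--11,000-1-
  m8: -01000,0-100-,001-0-
  m9: 0-1-01,0-100-,00-0-1,001--1,001-0-
  m11: 00--11,00-0-1,001--1
  m12: 001-0- ←essential
  m15: 0-11-1,00--11,001--1
  m16: -100-0,01-0-0
  m18: --0010,-1-010,-100-0,0-0-10,0-001-,01-0-0
  m19: 0-001- ←essential
  m22: 0-0-10 ←essential
  m24: 0-100-,01-0-0
  m26: -1-010,01-0-0
  m29: 0-1-01,0-11-1
  m31: -11111,0-11-1
  m34: --0010,-00-10
  m36: 1001-0 ←essential
  m38: -00-10,10-110,1001-0
  m40: -01000 ←essential
  m46: 1-1110,10-110
  m48: -100-0 ←essential
  m50: --0010,-1-010,-100-0
  m58: -1-010,111-1-
  m59: 111-1- ←essential
  m60: 1111-0 ←essential
  m62: 1-1110,111-1-,1111-0
  m63: -11111,111-1-
Essential: -01000, -100-0, 0-0-10, 0-001-, 00-0-1, 001-0-, 1001-0, 111-1-, 1111-0

NO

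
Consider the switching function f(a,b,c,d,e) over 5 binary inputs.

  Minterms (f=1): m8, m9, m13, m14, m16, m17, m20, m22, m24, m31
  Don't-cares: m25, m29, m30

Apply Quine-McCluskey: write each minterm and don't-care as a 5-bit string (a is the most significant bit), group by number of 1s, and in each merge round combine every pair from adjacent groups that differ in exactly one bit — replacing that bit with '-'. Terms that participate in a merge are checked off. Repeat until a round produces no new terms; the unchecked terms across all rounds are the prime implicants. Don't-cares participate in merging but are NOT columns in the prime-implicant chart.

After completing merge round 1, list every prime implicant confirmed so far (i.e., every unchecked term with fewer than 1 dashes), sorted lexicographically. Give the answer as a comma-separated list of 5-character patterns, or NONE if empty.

NONE

size-2^0 implicants → 01000(✓)  01001(✓)  01101(✓)  01110(✓)  10000(✓)  10001(✓)  10100(✓)  10110(✓)  11000(✓)  11001(✓)  11101(✓)  11110(✓)  11111(✓)
size-2^1 implicants → -1000(✓)  -1001(✓)  -1101(✓)  -1110  01-01(✓)  0100-(✓)  1-000(✓)  1-001(✓)  1-110  10-00  1000-(✓)  101-0  11-01(✓)  1100-(✓)  111-1  1111-
size-2^2 implicants → -1-01  -100-  1-00-
Unchecked terms (primes): -1-01, -100-, -1110, 1-00-, 1-110, 10-00, 101-0, 111-1, 1111-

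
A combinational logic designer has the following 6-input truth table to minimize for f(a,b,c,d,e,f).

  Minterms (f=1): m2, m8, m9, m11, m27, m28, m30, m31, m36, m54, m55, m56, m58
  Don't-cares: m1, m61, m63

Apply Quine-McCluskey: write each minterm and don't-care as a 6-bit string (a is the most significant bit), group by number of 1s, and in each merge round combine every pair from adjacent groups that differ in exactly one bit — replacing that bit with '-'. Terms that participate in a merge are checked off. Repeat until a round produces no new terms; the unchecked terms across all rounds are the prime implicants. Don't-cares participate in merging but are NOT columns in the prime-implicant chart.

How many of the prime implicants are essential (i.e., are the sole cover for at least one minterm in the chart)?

6

[col 0] 000001*, 000010, 001000*, 001001*, 001011*, 011011*, 011100*, 011110*, 011111*, 100100, 110110*, 110111*, 111000*, 111010*, 111101*, 111111*
[col 1] -11111, 0-1011, 00-001, 0010-1, 00100-, 011-11, 0111-0, 01111-, 11-111, 11011-, 1110-0, 1111-1
Prime implicants: -11111, 0-1011, 00-001, 000010, 0010-1, 00100-, 011-11, 0111-0, 01111-, 100100, 11-111, 11011-, 1110-0, 1111-1
PI chart (minterm → PIs covering it):
  2 | 000010  (sole → essential)
  8 | 00100-  (sole → essential)
  9 | 00-001,0010-1,00100-
  11 | 0-1011,0010-1
  27 | 0-1011,011-11
  28 | 0111-0  (sole → essential)
  30 | 0111-0,01111-
  31 | -11111,011-11,01111-
  36 | 100100  (sole → essential)
  54 | 11011-  (sole → essential)
  55 | 11-111,11011-
  56 | 1110-0  (sole → essential)
  58 | 1110-0  (sole → essential)
Essential prime implicants: 000010, 00100-, 0111-0, 100100, 11011-, 1110-0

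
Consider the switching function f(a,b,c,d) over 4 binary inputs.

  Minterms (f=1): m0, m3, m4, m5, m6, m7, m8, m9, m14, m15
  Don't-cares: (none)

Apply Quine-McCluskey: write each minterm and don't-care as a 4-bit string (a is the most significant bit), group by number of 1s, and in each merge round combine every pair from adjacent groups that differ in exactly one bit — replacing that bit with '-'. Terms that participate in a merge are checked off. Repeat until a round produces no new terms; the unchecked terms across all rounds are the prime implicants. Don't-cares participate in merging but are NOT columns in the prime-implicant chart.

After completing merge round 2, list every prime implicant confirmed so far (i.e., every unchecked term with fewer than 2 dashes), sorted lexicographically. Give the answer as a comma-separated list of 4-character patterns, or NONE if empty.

-000, 0-00, 0-11, 100-

[col 0] 0000*, 0011*, 0100*, 0101*, 0110*, 0111*, 1000*, 1001*, 1110*, 1111*
[col 1] -000, -110*, -111*, 0-00, 0-11, 01-0*, 01-1*, 010-*, 011-*, 100-, 111-*
[col 2] -11-, 01--
Prime implicants: -000, -11-, 0-00, 0-11, 01--, 100-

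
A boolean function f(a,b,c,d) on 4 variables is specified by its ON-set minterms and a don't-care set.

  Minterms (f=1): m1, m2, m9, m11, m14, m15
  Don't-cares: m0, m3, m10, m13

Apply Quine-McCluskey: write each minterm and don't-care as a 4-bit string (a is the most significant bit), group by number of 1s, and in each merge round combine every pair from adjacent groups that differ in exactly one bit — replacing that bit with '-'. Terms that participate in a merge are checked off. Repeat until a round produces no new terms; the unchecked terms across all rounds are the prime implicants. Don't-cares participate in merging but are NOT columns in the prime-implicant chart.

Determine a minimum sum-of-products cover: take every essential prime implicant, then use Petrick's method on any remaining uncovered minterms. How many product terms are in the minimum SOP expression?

3

[col 0] 0000*, 0001*, 0010*, 0011*, 1001*, 1010*, 1011*, 1101*, 1110*, 1111*
[col 1] -001*, -010*, -011*, 00-0*, 00-1*, 000-*, 001-*, 1-01*, 1-10*, 1-11*, 10-1*, 101-*, 11-1*, 111-*
[col 2] -0-1, -01-, 00--, 1--1, 1-1-
Prime implicants: -0-1, -01-, 00--, 1--1, 1-1-
PI chart (minterm → PIs covering it):
  1 | -0-1,00--
  2 | -01-,00--
  9 | -0-1,1--1
  11 | -0-1,-01-,1--1,1-1-
  14 | 1-1-  (sole → essential)
  15 | 1--1,1-1-
Essential prime implicants: 1-1-
Petrick residual → -0-1, -01-
Minimum SOP uses 3 PIs: b'd + b'c + ac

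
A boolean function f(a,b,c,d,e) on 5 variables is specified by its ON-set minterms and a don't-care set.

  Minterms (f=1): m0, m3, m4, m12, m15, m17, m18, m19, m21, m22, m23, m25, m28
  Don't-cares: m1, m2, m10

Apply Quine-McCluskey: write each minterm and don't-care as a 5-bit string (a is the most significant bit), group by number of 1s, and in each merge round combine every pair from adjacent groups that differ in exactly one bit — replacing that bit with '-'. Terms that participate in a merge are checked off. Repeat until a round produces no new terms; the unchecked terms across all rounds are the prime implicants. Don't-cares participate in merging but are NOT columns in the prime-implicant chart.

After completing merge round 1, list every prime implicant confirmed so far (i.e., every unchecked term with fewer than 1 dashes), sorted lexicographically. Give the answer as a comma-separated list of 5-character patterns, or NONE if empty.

01111

Round 0: 00000✓ 00001✓ 00010✓ 00011✓ 00100✓ 01010✓ 01100✓ 01111 10001✓ 10010✓ 10011✓ 10101✓ 10110✓ 10111✓ 11001✓ 11100✓
Round 1: -0001✓ -0010✓ -0011✓ -1100 0-010 0-100 00-00 000-0✓ 000-1✓ 0000-✓ 0001-✓ 1-001 10-01✓ 10-10✓ 10-11✓ 100-1✓ 1001-✓ 101-1✓ 1011-✓
Round 2: -00-1 -001- 000-- 10--1 10-1-
PIs = {-00-1, -001-, -1100, 0-010, 0-100, 00-00, 000--, 01111, 1-001, 10--1, 10-1-}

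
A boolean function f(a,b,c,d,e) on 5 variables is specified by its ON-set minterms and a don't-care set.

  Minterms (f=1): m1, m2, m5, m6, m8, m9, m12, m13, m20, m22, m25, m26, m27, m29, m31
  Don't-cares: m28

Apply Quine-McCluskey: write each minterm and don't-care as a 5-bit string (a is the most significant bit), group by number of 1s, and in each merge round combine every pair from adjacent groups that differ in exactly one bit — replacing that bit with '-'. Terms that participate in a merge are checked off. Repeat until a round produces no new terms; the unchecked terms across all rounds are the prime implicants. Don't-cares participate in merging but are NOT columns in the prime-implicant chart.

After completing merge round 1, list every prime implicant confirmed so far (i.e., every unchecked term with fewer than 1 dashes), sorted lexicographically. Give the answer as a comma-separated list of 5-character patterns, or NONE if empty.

size-2^0 implicants → 00001(✓)  00010(✓)  00101(✓)  00110(✓)  01000(✓)  01001(✓)  01100(✓)  01101(✓)  10100(✓)  10110(✓)  11001(✓)  11010(✓)  11011(✓)  11100(✓)  11101(✓)  11111(✓)
size-2^1 implicants → -0110  -1001(✓)  -1100(✓)  -1101(✓)  0-001(✓)  0-101(✓)  00-01(✓)  00-10  01-00(✓)  01-01(✓)  0100-(✓)  0110-(✓)  1-100  101-0  11-01(✓)  11-11(✓)  110-1(✓)  1101-  111-1(✓)  1110-(✓)
size-2^2 implicants → -1-01  -110-  0--01  01-0-  11--1
Unchecked terms (primes): -0110, -1-01, -110-, 0--01, 00-10, 01-0-, 1-100, 101-0, 11--1, 1101-

NONE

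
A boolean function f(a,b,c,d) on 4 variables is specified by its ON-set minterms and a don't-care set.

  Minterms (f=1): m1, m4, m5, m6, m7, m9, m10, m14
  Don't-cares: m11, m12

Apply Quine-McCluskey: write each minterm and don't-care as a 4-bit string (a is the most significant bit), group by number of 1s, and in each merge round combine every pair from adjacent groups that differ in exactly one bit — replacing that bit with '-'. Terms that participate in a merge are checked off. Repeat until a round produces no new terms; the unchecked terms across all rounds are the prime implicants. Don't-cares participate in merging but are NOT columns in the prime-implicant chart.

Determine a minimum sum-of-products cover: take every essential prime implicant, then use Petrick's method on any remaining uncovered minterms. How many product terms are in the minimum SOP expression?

3

size-2^0 implicants → 0001(✓)  0100(✓)  0101(✓)  0110(✓)  0111(✓)  1001(✓)  1010(✓)  1011(✓)  1100(✓)  1110(✓)
size-2^1 implicants → -001  -100(✓)  -110(✓)  0-01  01-0(✓)  01-1(✓)  010-(✓)  011-(✓)  1-10  10-1  101-  11-0(✓)
size-2^2 implicants → -1-0  01--
Unchecked terms (primes): -001, -1-0, 0-01, 01--, 1-10, 10-1, 101-
Minterm coverage:
  m1 ⊆ -001,0-01
  m4 ⊆ -1-0,01--
  m5 ⊆ 0-01,01--
  m6 ⊆ -1-0,01--
  m7 ⊆ 01-- [E]
  m9 ⊆ -001,10-1
  m10 ⊆ 1-10,101-
  m14 ⊆ -1-0,1-10
E = {01--}
Petrick residual → -001, 1-10
Cover = b'c'd + a'b + acd'  |cover|=3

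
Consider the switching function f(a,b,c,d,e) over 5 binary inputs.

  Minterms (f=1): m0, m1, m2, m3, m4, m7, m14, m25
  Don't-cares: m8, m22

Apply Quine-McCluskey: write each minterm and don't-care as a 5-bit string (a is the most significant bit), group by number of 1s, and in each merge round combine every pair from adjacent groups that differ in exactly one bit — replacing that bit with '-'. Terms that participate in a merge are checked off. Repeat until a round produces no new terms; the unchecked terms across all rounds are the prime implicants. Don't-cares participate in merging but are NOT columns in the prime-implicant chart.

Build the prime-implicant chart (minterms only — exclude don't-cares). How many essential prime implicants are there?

[col 0] 00000*, 00001*, 00010*, 00011*, 00100*, 00111*, 01000*, 01110, 10110, 11001
[col 1] 0-000, 00-00, 00-11, 000-0*, 000-1*, 0000-*, 0001-*
[col 2] 000--
Prime implicants: 0-000, 00-00, 00-11, 000--, 01110, 10110, 11001
PI chart (minterm → PIs covering it):
  0 | 0-000,00-00,000--
  1 | 000--  (sole → essential)
  2 | 000--  (sole → essential)
  3 | 00-11,000--
  4 | 00-00  (sole → essential)
  7 | 00-11  (sole → essential)
  14 | 01110  (sole → essential)
  25 | 11001  (sole → essential)
Essential prime implicants: 00-00, 00-11, 000--, 01110, 11001

5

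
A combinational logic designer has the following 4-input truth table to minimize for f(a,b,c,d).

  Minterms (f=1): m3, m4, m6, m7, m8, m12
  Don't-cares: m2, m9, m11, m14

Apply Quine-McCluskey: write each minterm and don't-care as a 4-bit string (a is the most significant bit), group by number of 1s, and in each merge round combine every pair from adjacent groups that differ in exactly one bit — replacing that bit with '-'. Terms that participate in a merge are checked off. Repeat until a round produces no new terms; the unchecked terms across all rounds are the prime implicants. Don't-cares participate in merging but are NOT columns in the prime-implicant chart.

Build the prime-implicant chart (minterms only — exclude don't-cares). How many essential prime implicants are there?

2

[col 0] 0010*, 0011*, 0100*, 0110*, 0111*, 1000*, 1001*, 1011*, 1100*, 1110*
[col 1] -011, -100*, -110*, 0-10*, 0-11*, 001-*, 01-0*, 011-*, 1-00, 10-1, 100-, 11-0*
[col 2] -1-0, 0-1-
Prime implicants: -011, -1-0, 0-1-, 1-00, 10-1, 100-
PI chart (minterm → PIs covering it):
  3 | -011,0-1-
  4 | -1-0  (sole → essential)
  6 | -1-0,0-1-
  7 | 0-1-  (sole → essential)
  8 | 1-00,100-
  12 | -1-0,1-00
Essential prime implicants: -1-0, 0-1-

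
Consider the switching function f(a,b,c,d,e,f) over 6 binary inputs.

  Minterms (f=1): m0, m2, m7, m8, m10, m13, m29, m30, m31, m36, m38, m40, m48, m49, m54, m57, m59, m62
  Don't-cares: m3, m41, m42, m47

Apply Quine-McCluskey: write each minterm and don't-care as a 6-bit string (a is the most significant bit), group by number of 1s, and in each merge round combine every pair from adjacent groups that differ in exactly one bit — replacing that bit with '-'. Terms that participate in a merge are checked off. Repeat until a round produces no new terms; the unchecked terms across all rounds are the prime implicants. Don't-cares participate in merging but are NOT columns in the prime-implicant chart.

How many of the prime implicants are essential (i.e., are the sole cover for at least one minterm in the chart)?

size-2^0 implicants → 000000(✓)  000010(✓)  000011(✓)  000111(✓)  001000(✓)  001010(✓)  001101(✓)  011101(✓)  011110(✓)  011111(✓)  100100(✓)  100110(✓)  101000(✓)  101001(✓)  101010(✓)  101111  110000(✓)  110001(✓)  110110(✓)  111001(✓)  111011(✓)  111110(✓)
size-2^1 implicants → -01000(✓)  -01010(✓)  -11110  0-1101  00-000(✓)  00-010(✓)  000-11  0000-0(✓)  00001-  0010-0(✓)  0111-1  01111-  1-0110  1-1001  1001-0  1010-0(✓)  10100-  11-001  11-110  11000-  1110-1
size-2^2 implicants → -010-0  00-0-0
Unchecked terms (primes): -010-0, -11110, 0-1101, 00-0-0, 000-11, 00001-, 0111-1, 01111-, 1-0110, 1-1001, 1001-0, 10100-, 101111, 11-001, 11-110, 11000-, 1110-1
Minterm coverage:
  m0 ⊆ 00-0-0 [E]
  m2 ⊆ 00-0-0,00001-
  m7 ⊆ 000-11 [E]
  m8 ⊆ -010-0,00-0-0
  m10 ⊆ -010-0,00-0-0
  m13 ⊆ 0-1101 [E]
  m29 ⊆ 0-1101,0111-1
  m30 ⊆ -11110,01111-
  m31 ⊆ 0111-1,01111-
  m36 ⊆ 1001-0 [E]
  m38 ⊆ 1-0110,1001-0
  m40 ⊆ -010-0,10100-
  m48 ⊆ 11000- [E]
  m49 ⊆ 11-001,11000-
  m54 ⊆ 1-0110,11-110
  m57 ⊆ 1-1001,11-001,1110-1
  m59 ⊆ 1110-1 [E]
  m62 ⊆ -11110,11-110
E = {0-1101, 00-0-0, 000-11, 1001-0, 11000-, 1110-1}

6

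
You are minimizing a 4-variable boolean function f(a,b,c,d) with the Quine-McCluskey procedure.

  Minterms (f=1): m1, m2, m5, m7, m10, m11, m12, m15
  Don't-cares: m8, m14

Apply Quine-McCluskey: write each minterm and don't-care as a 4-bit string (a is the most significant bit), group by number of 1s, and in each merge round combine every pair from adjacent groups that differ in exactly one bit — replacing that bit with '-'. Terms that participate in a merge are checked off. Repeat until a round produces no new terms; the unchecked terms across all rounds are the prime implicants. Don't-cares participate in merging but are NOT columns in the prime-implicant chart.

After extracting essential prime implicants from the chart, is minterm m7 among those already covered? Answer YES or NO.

size-2^0 implicants → 0001(✓)  0010(✓)  0101(✓)  0111(✓)  1000(✓)  1010(✓)  1011(✓)  1100(✓)  1110(✓)  1111(✓)
size-2^1 implicants → -010  -111  0-01  01-1  1-00(✓)  1-10(✓)  1-11(✓)  10-0(✓)  101-(✓)  11-0(✓)  111-(✓)
size-2^2 implicants → 1--0  1-1-
Unchecked terms (primes): -010, -111, 0-01, 01-1, 1--0, 1-1-
Minterm coverage:
  m1 ⊆ 0-01 [E]
  m2 ⊆ -010 [E]
  m5 ⊆ 0-01,01-1
  m7 ⊆ -111,01-1
  m10 ⊆ -010,1--0,1-1-
  m11 ⊆ 1-1- [E]
  m12 ⊆ 1--0 [E]
  m15 ⊆ -111,1-1-
E = {-010, 0-01, 1--0, 1-1-}

NO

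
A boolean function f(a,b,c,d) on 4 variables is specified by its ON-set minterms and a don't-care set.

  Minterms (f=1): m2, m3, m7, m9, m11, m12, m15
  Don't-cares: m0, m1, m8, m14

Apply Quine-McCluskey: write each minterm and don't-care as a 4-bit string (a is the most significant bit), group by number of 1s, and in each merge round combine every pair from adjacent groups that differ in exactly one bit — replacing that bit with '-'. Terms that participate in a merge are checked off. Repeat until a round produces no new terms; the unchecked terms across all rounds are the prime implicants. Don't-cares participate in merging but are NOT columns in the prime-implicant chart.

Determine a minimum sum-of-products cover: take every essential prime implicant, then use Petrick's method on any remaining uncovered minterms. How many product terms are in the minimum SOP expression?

Round 0: 0000✓ 0001✓ 0010✓ 0011✓ 0111✓ 1000✓ 1001✓ 1011✓ 1100✓ 1110✓ 1111✓
Round 1: -000✓ -001✓ -011✓ -111✓ 0-11✓ 00-0✓ 00-1✓ 000-✓ 001-✓ 1-00 1-11✓ 10-1✓ 100-✓ 11-0 111-
Round 2: --11 -0-1 -00- 00--
PIs = {--11, -0-1, -00-, 00--, 1-00, 11-0, 111-}
Coverage chart:
  m2: 00-- ←essential
  m3: --11,-0-1,00--
  m7: --11 ←essential
  m9: -0-1,-00-
  m11: --11,-0-1
  m12: 1-00,11-0
  m15: --11,111-
Essential: --11, 00--
Petrick residual → -0-1, 1-00
Min cover (4 terms): cd + b'd + a'b' + ac'd'

4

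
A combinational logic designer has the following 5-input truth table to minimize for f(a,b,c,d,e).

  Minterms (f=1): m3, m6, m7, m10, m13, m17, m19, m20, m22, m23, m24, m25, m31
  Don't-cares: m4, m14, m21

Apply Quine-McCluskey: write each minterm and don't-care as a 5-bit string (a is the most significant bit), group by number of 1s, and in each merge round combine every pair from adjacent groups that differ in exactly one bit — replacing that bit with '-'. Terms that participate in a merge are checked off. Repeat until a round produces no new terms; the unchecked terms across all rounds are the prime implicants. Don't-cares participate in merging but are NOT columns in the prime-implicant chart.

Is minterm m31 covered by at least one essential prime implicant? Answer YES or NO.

YES

Round 0: 00011✓ 00100✓ 00110✓ 00111✓ 01010✓ 01101 01110✓ 10001✓ 10011✓ 10100✓ 10101✓ 10110✓ 10111✓ 11000✓ 11001✓ 11111✓
Round 1: -0011✓ -0100✓ -0110✓ -0111✓ 0-110 00-11✓ 001-0✓ 0011-✓ 01-10 1-001 1-111 10-01✓ 10-11✓ 100-1✓ 101-0✓ 101-1✓ 1010-✓ 1011-✓ 1100-
Round 2: -0-11 -01-0 -011- 10--1 101--
PIs = {-0-11, -01-0, -011-, 0-110, 01-10, 01101, 1-001, 1-111, 10--1, 101--, 1100-}
Coverage chart:
  m3: -0-11 ←essential
  m6: -01-0,-011-,0-110
  m7: -0-11,-011-
  m10: 01-10 ←essential
  m13: 01101 ←essential
  m17: 1-001,10--1
  m19: -0-11,10--1
  m20: -01-0,101--
  m22: -01-0,-011-,101--
  m23: -0-11,-011-,1-111,10--1,101--
  m24: 1100- ←essential
  m25: 1-001,1100-
  m31: 1-111 ←essential
Essential: -0-11, 01-10, 01101, 1-111, 1100-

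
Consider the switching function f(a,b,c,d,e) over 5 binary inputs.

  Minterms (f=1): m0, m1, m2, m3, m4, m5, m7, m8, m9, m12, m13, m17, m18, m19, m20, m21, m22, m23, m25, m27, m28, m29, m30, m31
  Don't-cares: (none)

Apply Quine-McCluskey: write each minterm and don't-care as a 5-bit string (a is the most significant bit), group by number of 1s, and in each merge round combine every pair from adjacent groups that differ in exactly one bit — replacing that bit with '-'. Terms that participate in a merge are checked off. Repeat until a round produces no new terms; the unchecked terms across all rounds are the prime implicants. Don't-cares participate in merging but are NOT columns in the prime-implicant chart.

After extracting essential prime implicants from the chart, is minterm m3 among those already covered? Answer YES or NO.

[col 0] 00000*, 00001*, 00010*, 00011*, 00100*, 00101*, 00111*, 01000*, 01001*, 01100*, 01101*, 10001*, 10010*, 10011*, 10100*, 10101*, 10110*, 10111*, 11001*, 11011*, 11100*, 11101*, 11110*, 11111*
[col 1] -0001*, -0010*, -0011*, -0100*, -0101*, -0111*, -1001*, -1100*, -1101*, 0-000*, 0-001*, 0-100*, 0-101*, 00-00*, 00-01*, 00-11*, 000-0*, 000-1*, 0000-*, 0001-*, 001-1*, 0010-*, 01-00*, 01-01*, 0100-*, 0110-*, 1-001*, 1-011*, 1-100*, 1-101*, 1-110*, 1-111*, 10-01*, 10-10*, 10-11*, 100-1*, 1001-*, 101-0*, 101-1*, 1010-*, 1011-*, 11-01*, 11-11*, 110-1*, 111-0*, 111-1*, 1110-*, 1111-*
[col 2] --001*, --100*, --101*, -0-01*, -0-11*, -00-1*, -001-, -01-1*, -010-*, -1-01*, -110-*, 0--00*, 0--01*, 0-00-*, 0-10-*, 00--1*, 00-0-*, 000--, 01-0-*, 1--01*, 1--11*, 1-0-1*, 1-1-0*, 1-1-1*, 1-10-*, 1-11-*, 10--1*, 10-1-, 101--*, 11--1*, 111--*
[col 3] ---01, --10-, -0--1, 0--0-, 1---1, 1-1--
Prime implicants: ---01, --10-, -0--1, -001-, 0--0-, 000--, 1---1, 1-1--, 10-1-
PI chart (minterm → PIs covering it):
  0 | 0--0-,000--
  1 | ---01,-0--1,0--0-,000--
  2 | -001-,000--
  3 | -0--1,-001-,000--
  4 | --10-,0--0-
  5 | ---01,--10-,-0--1,0--0-
  7 | -0--1  (sole → essential)
  8 | 0--0-  (sole → essential)
  9 | ---01,0--0-
  12 | --10-,0--0-
  13 | ---01,--10-,0--0-
  17 | ---01,-0--1,1---1
  18 | -001-,10-1-
  19 | -0--1,-001-,1---1,10-1-
  20 | --10-,1-1--
  21 | ---01,--10-,-0--1,1---1,1-1--
  22 | 1-1--,10-1-
  23 | -0--1,1---1,1-1--,10-1-
  25 | ---01,1---1
  27 | 1---1  (sole → essential)
  28 | --10-,1-1--
  29 | ---01,--10-,1---1,1-1--
  30 | 1-1--  (sole → essential)
  31 | 1---1,1-1--
Essential prime implicants: -0--1, 0--0-, 1---1, 1-1--

YES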